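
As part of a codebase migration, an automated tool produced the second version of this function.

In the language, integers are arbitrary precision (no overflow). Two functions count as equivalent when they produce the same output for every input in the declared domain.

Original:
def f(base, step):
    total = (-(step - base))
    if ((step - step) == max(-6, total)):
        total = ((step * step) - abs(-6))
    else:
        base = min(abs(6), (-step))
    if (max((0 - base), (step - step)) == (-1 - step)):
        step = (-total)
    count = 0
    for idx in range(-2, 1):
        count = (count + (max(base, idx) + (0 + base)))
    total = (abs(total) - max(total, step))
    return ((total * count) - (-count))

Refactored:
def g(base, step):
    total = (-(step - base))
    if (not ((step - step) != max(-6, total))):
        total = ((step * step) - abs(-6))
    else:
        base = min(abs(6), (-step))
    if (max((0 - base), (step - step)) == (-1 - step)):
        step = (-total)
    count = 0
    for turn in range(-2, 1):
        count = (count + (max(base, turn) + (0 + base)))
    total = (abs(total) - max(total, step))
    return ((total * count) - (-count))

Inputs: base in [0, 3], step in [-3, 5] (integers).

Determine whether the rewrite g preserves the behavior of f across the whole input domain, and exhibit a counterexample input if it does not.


Side by side, the visible changes include: boolean connective usage differs; also local variable names differ; also comparison usage differs.
Spot check at base=1, step=4 — f: total becomes -3; next ((step - step) == max(-6, total)) evaluates to false; next base becomes -4; next (max((0 - base), (step - step)) == (-1 - step)) evaluates to false; next count becomes 0; next at idx=-2:; next count becomes -6; next at idx=-1:; next count becomes -11; next at idx=0:; next count becomes -15; next total becomes -1; next final value 0. g: total becomes -3; next (not ((step - step) != max(-6, total))) evaluates to false; next base becomes -4; next (max((0 - base), (step - step)) == (-1 - step)) evaluates to false; next count becomes 0; next at turn=-2:; next count becomes -6; next at turn=-1:; next count becomes -11; next at turn=0:; next count becomes -15; next total becomes -1; next final value 0. Both give 0.
Across all 36 domain points the two functions coincide.
verdict: equivalent


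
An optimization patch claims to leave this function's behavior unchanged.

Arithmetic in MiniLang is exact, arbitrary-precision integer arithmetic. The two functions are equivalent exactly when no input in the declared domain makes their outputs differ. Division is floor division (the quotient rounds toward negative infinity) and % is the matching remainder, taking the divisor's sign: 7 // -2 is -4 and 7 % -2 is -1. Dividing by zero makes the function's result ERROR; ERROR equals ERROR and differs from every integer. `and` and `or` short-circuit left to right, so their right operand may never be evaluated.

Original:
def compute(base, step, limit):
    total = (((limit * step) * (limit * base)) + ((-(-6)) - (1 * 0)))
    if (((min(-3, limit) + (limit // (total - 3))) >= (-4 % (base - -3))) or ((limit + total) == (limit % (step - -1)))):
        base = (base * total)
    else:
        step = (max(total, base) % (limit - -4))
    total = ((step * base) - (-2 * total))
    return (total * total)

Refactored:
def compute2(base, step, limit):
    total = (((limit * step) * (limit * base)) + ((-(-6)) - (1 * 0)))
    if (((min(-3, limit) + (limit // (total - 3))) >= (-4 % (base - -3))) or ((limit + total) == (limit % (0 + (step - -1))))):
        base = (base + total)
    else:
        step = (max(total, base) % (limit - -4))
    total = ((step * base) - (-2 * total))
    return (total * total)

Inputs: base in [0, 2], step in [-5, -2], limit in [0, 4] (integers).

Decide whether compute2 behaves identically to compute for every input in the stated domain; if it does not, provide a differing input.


Take base=1, step=-2, limit=2.
compute: total = -2; (((min(-3, limit) + (limit // (total - 3))) >= (-4 % (base - -3))) or ((limit + total) == (limit % (step - -1)))) -> true; base = -2; total = 0; return 0
compute2: total = -2; (((min(-3, limit) + (limit // (total - 3))) >= (-4 % (base - -3))) or ((limit + total) == (limit % (0 + (step - -1))))) -> true; base = -1; total = -2; return 4
0 and 4 differ, so these are not the same function on this domain.
verdict: not equivalent; witness: base=1, step=-2, limit=2


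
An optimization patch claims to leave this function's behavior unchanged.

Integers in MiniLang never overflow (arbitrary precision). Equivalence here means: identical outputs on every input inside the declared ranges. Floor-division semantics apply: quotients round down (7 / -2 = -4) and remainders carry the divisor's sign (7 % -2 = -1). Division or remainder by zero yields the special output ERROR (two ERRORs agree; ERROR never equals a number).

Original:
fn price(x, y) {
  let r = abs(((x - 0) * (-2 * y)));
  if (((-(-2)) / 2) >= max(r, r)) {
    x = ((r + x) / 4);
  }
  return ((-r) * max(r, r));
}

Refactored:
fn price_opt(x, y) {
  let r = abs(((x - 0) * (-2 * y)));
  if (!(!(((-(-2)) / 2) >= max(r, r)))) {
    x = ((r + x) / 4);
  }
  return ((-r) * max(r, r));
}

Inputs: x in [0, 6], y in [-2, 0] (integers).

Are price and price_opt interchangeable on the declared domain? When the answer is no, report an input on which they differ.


Reading the diff, among the changes: boolean connective usage differs.
As a probe, take x=4, y=-2: price runs r := 16 | (((-(-2)) / 2) >= max(r, r)): false | result -256; price_opt runs r := 16 | (!(!(((-(-2)) / 2) >= max(r, r)))): false | result -256; both end at -256.
An exhaustive pass over the 21 declared inputs shows identical outputs.
verdict: equivalent


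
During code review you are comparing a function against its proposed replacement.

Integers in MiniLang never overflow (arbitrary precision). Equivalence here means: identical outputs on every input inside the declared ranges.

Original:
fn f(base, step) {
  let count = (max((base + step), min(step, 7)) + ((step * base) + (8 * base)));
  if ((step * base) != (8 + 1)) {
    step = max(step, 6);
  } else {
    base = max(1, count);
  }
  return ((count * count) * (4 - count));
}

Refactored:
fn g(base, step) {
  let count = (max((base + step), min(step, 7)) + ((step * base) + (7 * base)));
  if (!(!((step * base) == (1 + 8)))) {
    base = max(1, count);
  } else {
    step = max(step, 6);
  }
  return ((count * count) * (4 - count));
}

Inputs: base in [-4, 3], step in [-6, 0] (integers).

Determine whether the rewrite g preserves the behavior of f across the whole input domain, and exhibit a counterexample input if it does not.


At base=-4, step=-6: f gives 3528, g gives 1400.
verdict: not equivalent; witness: base=-4, step=-6


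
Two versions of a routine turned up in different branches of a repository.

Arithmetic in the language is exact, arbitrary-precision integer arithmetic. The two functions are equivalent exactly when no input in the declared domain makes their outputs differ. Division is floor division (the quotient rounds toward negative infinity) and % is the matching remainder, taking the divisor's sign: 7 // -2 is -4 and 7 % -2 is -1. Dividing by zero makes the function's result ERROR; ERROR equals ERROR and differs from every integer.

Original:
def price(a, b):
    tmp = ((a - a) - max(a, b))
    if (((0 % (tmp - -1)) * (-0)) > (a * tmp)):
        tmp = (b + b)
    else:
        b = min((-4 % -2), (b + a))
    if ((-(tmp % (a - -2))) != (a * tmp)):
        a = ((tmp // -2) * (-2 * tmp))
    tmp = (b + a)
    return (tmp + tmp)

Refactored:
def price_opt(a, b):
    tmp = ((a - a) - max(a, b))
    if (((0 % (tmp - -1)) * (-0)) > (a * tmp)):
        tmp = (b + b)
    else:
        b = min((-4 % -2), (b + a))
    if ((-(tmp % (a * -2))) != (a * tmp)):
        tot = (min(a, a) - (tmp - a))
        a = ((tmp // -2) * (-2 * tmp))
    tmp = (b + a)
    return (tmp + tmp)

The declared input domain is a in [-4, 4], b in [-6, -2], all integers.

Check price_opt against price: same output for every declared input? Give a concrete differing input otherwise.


At a=-2, b=-6: price gives ERROR, price_opt gives 276.
verdict: not equivalent; witness: a=-2, b=-6


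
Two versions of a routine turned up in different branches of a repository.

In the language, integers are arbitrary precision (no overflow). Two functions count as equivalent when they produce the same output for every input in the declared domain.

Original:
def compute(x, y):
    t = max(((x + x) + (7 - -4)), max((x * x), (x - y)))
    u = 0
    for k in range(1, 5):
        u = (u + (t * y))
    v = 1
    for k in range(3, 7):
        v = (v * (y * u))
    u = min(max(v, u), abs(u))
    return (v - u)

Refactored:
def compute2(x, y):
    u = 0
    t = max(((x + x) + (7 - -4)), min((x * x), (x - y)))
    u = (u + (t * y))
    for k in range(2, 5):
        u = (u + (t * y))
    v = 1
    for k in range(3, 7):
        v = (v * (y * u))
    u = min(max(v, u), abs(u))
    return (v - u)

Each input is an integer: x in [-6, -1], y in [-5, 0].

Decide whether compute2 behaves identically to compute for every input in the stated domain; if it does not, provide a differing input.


Evaluate both at x=-6, y=-5.
compute: t becomes 36; next u becomes 0; next at k=1:; next u becomes -180; next at k=2:; next u becomes -360; next at k=3:; next u becomes -540; next at k=4:; next u becomes -720; next v becomes 1; next at k=3:; next v becomes 3600; next at k=4:; next v becomes 12960000; next at k=5:; next v becomes 46656000000; next at k=6:; next v becomes 167961600000000; next u becomes 720; next final value 167961599999280
compute2: u becomes 0; next t becomes -1; next u becomes 5; next at k=2:; next u becomes 10; next at k=3:; next u becomes 15; next at k=4:; next u becomes 20; next v becomes 1; next at k=3:; next v becomes -100; next at k=4:; next v becomes 10000; next at k=5:; next v becomes -1000000; next at k=6:; next v becomes 100000000; next u becomes 20; next final value 99999980
167961599999280 against 99999980: the behavior changed.
verdict: not equivalent; witness: x=-6, y=-5


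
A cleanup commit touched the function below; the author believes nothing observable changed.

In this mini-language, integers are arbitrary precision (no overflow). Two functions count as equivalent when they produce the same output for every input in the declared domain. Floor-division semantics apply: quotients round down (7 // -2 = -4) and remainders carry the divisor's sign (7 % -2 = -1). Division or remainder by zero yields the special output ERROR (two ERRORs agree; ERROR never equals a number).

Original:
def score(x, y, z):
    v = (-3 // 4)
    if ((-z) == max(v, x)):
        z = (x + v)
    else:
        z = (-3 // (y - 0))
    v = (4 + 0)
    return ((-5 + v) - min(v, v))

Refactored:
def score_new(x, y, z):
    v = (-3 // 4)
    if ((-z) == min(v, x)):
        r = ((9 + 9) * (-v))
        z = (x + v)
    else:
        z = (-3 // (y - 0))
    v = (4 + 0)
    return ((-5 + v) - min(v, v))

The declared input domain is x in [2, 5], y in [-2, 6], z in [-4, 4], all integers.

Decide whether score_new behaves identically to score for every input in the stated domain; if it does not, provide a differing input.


These are not equivalent — on x=2, y=0, z=-2 the outputs split (-5 vs ERROR).
score: v = -1; ((-z) == max(v, x)) -> true; z = 1; v = 4; return -5
score_new: v = -1; ((-z) == min(v, x)) -> false; division by zero -> ERROR
verdict: not equivalent; witness: x=2, y=0, z=-2


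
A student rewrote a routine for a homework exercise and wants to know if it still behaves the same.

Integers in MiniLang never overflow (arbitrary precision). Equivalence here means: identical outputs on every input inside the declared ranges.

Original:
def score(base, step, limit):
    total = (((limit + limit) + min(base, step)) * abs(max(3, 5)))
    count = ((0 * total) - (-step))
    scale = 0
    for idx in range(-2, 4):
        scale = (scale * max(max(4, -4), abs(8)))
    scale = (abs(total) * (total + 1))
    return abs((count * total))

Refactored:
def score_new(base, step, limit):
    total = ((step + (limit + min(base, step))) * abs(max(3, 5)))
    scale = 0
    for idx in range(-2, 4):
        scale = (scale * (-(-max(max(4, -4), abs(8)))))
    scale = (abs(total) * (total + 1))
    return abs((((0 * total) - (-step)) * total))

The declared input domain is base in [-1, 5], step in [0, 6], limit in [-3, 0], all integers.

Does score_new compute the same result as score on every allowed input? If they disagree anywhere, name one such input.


Try base=-1, step=1, limit=-3.
score: total = -35; count = 1; scale = 0; [idx=-2]; scale = 0; [idx=-1]; scale = 0; [idx=0]; scale = 0; [idx=1]; scale = 0; [idx=2]; scale = 0; [idx=3]; scale = 0; scale = -1190; return 35
score_new: total = -15; scale = 0; [idx=-2]; scale = 0; [idx=-1]; scale = 0; [idx=0]; scale = 0; [idx=1]; scale = 0; [idx=2]; scale = 0; [idx=3]; scale = 0; scale = -210; return 15
35 vs 15 — the two versions disagree here.
verdict: not equivalent; witness: base=-1, step=1, limit=-3


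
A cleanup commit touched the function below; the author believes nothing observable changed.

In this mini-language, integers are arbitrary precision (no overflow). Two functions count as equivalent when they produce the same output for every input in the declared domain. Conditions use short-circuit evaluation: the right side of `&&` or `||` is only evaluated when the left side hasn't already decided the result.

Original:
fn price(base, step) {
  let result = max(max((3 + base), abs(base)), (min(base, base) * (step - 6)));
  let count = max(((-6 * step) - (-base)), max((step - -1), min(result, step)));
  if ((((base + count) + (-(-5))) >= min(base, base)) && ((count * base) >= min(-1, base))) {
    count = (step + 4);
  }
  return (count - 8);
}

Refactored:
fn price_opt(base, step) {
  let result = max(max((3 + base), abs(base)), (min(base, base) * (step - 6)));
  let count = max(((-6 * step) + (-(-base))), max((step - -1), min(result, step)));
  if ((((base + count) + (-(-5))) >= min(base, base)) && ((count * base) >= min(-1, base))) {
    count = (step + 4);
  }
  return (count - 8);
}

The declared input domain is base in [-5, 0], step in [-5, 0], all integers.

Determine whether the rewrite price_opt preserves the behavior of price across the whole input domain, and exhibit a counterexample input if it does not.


The two versions differ — the changes include arithmetic usage differs.
As a probe, take base=-2, step=-2: price runs result becomes 16; next count becomes 10; next ((((base + count) + (-(-5))) >= min(base, base)) && ((count * base) >= min(-1, base))) evaluates to false; next final value 2; price_opt runs result becomes 16; next count becomes 10; next ((((base + count) + (-(-5))) >= min(base, base)) && ((count * base) >= min(-1, base))) evaluates to false; next final value 2; both end at 2.
Sweeping the whole domain (36 inputs) finds no disagreement.
verdict: equivalent


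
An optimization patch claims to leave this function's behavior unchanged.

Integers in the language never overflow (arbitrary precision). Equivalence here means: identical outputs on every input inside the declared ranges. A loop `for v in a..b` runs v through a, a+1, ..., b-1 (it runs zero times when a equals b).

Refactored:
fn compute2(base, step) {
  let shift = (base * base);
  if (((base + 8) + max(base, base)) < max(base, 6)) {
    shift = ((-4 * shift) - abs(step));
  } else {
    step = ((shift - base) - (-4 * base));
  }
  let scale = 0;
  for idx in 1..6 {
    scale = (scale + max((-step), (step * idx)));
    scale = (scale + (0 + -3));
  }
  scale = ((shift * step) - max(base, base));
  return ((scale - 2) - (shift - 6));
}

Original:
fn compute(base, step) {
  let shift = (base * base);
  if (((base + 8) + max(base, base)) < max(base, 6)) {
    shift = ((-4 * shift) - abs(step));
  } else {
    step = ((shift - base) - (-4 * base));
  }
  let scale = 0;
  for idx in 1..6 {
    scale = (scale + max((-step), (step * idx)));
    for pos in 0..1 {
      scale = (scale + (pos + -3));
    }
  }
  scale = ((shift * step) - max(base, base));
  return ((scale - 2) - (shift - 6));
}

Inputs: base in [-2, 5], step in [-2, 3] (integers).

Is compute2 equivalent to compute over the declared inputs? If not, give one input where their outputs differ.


Equivalent — the differences include loop structure differs; and constant usage differs; and statement counts differ; and local variable names differ, yet no declared input distinguishes the two.
As a probe, take base=5, step=3: compute runs shift=25, then (((base + 8) + max(base, base)) < max(base, 6)) is false, then step=40, then scale=0, then (idx=1), then scale=40, then (pos=0), then scale=37, then (idx=2), then scale=117, then (pos=0), then scale=114, then (idx=3), then scale=234, then (pos=0), then scale=231, then (idx=4), then scale=391, then (pos=0), then scale=388, then (idx=5), then scale=588, then (pos=0), then scale=585, then scale=995, then returns 974; compute2 runs shift=25, then (((base + 8) + max(base, base)) < max(base, 6)) is false, then step=40, then scale=0, then (idx=1), then scale=40, then scale=37, then (idx=2), then scale=117, then scale=114, then (idx=3), then scale=234, then scale=231, then (idx=4), then scale=391, then scale=388, then (idx=5), then scale=588, then scale=585, then scale=995, then returns 974; both end at 974.
Sweeping the whole domain (48 inputs) finds no disagreement.
verdict: equivalent


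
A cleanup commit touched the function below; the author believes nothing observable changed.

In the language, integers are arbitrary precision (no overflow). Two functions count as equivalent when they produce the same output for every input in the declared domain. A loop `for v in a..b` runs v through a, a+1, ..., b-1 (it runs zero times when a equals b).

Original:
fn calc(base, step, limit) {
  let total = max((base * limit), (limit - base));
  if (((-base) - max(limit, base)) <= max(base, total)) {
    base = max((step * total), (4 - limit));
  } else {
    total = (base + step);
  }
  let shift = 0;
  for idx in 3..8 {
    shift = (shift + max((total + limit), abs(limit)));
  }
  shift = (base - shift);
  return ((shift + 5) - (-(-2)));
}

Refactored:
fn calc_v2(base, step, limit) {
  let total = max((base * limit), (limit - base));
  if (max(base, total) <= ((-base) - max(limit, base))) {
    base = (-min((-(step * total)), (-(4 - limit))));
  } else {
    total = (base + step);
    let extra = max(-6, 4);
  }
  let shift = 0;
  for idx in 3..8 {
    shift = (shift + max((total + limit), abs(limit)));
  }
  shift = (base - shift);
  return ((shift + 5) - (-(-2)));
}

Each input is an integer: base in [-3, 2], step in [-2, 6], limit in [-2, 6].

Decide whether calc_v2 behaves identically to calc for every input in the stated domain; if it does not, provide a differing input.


Not equivalent: base=-3, step=-2, limit=-2 separates them (-11 vs -10).
calc: total becomes 6; next (((-base) - max(limit, base)) <= max(base, total)) evaluates to true; next base becomes 6; next shift becomes 0; next at idx=3:; next shift becomes 4; next at idx=4:; next shift becomes 8; next at idx=5:; next shift becomes 12; next at idx=6:; next shift becomes 16; next at idx=7:; next shift becomes 20; next shift becomes -14; next final value -11
calc_v2: total becomes 6; next (max(base, total) <= ((-base) - max(limit, base))) evaluates to false; next total becomes -5; next extra becomes 4; next shift becomes 0; next at idx=3:; next shift becomes 2; next at idx=4:; next shift becomes 4; next at idx=5:; next shift becomes 6; next at idx=6:; next shift becomes 8; next at idx=7:; next shift becomes 10; next shift becomes -13; next final value -10
verdict: not equivalent; witness: base=-3, step=-2, limit=-2


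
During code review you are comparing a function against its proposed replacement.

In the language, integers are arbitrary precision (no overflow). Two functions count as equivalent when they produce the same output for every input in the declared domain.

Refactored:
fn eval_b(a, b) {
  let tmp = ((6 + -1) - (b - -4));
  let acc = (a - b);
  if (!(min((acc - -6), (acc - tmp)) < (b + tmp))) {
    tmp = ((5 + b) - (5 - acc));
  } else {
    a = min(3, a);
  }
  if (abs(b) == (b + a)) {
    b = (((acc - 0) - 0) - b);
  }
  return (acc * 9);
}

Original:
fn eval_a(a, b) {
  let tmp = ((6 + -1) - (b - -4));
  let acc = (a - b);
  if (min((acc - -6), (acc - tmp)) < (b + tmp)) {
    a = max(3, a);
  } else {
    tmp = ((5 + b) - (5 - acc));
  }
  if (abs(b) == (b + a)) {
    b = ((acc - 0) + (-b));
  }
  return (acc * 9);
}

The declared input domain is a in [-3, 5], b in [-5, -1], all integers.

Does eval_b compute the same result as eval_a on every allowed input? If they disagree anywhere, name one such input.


Although `max(3, a)` became `min(3, a)`, no input in the stated domain can expose it.
Spot check at a=2, b=-5 — eval_a: tmp = 6; acc = 7; (min((acc - -6), (acc - tmp)) < (b + tmp)) -> false; tmp = 2; (abs(b) == (b + a)) -> false; return 63. eval_b: tmp = 6; acc = 7; (!(min((acc - -6), (acc - tmp)) < (b + tmp))) -> true; tmp = 2; (abs(b) == (b + a)) -> false; return 63. Both give 63.
Across all 45 domain points the two functions coincide.
verdict: equivalent


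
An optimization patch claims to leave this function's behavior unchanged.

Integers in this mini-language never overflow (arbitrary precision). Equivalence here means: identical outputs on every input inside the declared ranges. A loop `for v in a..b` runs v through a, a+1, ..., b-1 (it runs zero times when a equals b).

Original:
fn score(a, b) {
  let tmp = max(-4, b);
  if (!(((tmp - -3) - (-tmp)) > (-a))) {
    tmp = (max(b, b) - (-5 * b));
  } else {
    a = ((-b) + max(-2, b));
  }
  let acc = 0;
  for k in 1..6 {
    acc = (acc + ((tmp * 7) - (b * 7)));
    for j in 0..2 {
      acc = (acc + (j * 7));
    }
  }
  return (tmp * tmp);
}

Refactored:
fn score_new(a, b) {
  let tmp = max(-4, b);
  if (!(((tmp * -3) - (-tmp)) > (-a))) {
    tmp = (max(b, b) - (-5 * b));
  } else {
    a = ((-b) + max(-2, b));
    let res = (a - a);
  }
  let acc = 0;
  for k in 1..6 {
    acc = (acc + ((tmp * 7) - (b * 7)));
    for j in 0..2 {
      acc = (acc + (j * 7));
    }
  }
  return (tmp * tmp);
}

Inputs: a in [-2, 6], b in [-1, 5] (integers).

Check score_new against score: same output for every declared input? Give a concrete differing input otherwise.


Input a=-2, b=1: 1 from score versus 36 from score_new.
verdict: not equivalent; witness: a=-2, b=1


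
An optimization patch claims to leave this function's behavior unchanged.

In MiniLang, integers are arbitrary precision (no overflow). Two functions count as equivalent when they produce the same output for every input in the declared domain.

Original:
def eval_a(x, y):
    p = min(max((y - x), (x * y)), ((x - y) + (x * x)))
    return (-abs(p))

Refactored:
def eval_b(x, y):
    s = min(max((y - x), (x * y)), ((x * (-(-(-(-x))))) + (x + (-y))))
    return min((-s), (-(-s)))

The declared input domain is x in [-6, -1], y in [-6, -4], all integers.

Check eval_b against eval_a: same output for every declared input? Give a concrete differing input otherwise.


Side by side, the visible changes include: arithmetic usage differs; and min/max/abs usage differs; and local variable names differ.
One worked example (x=-6, y=-4) — eval_a: p becomes 24; next final value -24; eval_b: s becomes 24; next final value -24; agreement on -24.
Sweeping the whole domain (18 inputs) finds no disagreement.
verdict: equivalent


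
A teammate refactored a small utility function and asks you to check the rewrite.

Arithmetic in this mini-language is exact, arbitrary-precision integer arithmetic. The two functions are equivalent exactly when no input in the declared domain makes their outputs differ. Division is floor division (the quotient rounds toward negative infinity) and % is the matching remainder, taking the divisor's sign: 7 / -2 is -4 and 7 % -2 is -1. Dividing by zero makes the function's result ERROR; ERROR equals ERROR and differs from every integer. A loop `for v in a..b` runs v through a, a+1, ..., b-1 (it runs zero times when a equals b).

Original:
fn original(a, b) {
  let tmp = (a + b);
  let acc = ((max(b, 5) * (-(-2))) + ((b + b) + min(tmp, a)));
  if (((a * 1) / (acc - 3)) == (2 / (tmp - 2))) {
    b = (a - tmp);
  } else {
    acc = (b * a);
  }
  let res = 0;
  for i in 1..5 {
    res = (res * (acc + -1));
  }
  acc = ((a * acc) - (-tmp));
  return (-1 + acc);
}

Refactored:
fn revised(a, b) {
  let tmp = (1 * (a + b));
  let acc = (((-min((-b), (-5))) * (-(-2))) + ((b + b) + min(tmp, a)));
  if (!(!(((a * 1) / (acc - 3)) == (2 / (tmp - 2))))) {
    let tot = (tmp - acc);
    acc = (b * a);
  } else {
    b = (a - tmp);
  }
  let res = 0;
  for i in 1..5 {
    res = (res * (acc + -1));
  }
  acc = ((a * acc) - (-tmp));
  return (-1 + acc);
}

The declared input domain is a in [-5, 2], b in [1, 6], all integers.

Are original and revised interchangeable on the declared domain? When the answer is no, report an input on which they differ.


These are not equivalent — on a=-5, b=1 the outputs split (20 vs -40).
original: tmp := -4 | acc := 7 | (((a * 1) / (acc - 3)) == (2 / (tmp - 2))): false | acc := -5 | res := 0 | iter i=1: | res := 0 | iter i=2: | res := 0 | iter i=3: | res := 0 | iter i=4: | res := 0 | acc := 21 | result 20
revised: tmp := -4 | acc := 7 | (!(!(((a * 1) / (acc - 3)) == (2 / (tmp - 2))))): false | b := -1 | res := 0 | iter i=1: | res := 0 | iter i=2: | res := 0 | iter i=3: | res := 0 | iter i=4: | res := 0 | acc := -39 | result -40
verdict: not equivalent; witness: a=-5, b=1


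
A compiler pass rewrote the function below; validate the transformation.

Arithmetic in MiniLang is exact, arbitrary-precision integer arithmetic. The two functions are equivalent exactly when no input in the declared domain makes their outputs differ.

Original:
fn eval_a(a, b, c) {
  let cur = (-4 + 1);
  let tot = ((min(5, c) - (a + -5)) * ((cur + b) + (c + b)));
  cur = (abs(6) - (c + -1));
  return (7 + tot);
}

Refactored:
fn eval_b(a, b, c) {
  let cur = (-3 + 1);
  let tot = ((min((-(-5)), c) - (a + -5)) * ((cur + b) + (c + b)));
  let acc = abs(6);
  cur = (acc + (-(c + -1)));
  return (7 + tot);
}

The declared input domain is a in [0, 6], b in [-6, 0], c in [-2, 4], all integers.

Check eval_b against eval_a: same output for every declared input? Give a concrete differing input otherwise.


Take a=0, b=-6, c=-2.
eval_a: cur=-3, then tot=-51, then cur=9, then returns -44
eval_b: cur=-2, then tot=-48, then acc=6, then cur=9, then returns -41
-44 and -41 differ, so these are not the same function on this domain.
verdict: not equivalent; witness: a=0, b=-6, c=-2


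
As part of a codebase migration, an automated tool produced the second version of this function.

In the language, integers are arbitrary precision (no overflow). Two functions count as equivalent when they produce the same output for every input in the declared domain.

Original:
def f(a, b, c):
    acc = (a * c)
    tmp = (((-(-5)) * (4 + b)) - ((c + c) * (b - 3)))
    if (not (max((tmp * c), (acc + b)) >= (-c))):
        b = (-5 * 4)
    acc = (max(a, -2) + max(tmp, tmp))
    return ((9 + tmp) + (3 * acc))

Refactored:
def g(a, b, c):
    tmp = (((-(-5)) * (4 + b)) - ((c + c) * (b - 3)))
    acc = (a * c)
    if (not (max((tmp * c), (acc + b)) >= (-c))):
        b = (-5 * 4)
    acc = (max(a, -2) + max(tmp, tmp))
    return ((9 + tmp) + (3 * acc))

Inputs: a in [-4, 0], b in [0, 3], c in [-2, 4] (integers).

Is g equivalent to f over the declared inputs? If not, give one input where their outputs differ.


The two versions differ — the changes include same computation, different form.
One worked example (a=-3, b=0, c=-2) — f: acc becomes 6; next tmp becomes 8; next (not (max((tmp * c), (acc + b)) >= (-c))) evaluates to false; next acc becomes 6; next final value 35; g: tmp becomes 8; next acc becomes 6; next (not (max((tmp * c), (acc + b)) >= (-c))) evaluates to false; next acc becomes 6; next final value 35; agreement on 35.
Across all 140 domain points the two functions coincide.
verdict: equivalent


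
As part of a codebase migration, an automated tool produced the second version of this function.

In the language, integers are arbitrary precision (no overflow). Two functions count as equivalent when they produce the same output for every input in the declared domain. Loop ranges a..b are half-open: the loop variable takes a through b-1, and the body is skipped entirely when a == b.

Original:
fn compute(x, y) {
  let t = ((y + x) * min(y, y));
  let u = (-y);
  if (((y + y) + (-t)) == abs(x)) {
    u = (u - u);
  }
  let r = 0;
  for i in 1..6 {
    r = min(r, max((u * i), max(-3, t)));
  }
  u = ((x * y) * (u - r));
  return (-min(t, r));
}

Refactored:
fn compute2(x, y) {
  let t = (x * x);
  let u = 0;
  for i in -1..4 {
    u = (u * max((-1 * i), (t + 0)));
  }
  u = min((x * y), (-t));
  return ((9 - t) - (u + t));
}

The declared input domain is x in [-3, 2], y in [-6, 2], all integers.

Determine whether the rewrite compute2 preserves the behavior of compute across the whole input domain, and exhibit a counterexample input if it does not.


On input x=-3, y=1, compute returns 2 while compute2 returns 0.
verdict: not equivalent; witness: x=-3, y=1


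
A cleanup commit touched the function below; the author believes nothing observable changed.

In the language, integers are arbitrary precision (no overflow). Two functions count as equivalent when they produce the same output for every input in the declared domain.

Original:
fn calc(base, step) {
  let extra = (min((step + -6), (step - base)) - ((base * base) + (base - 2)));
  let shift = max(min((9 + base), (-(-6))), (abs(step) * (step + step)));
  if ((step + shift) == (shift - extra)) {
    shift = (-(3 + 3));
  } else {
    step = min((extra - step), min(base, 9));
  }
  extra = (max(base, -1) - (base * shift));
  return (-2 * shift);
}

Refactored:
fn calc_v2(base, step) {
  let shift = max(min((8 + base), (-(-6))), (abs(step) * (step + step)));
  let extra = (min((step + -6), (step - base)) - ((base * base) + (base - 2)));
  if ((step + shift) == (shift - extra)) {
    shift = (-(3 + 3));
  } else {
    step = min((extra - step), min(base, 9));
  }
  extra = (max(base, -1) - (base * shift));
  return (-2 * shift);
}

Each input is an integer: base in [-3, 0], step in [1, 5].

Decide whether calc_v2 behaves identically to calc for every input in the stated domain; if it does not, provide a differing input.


The rewrite breaks on base=-3, step=1, where the results are -12 and -10.
calc: extra=-9, then shift=6, then ((step + shift) == (shift - extra)) is false, then step=-10, then extra=17, then returns -12
calc_v2: shift=5, then extra=-9, then ((step + shift) == (shift - extra)) is false, then step=-10, then extra=14, then returns -10
verdict: not equivalent; witness: base=-3, step=1


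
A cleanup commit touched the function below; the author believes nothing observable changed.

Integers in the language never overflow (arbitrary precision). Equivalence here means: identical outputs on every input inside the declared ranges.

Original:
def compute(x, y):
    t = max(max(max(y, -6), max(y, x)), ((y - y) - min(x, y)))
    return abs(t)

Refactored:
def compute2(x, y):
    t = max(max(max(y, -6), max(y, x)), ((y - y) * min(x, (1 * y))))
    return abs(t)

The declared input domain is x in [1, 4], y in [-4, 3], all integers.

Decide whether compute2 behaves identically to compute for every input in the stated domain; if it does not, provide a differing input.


Not equivalent: x=1, y=-4 separates them (4 vs 1).
compute: t becomes 4; next final value 4
compute2: t becomes 1; next final value 1
verdict: not equivalent; witness: x=1, y=-4


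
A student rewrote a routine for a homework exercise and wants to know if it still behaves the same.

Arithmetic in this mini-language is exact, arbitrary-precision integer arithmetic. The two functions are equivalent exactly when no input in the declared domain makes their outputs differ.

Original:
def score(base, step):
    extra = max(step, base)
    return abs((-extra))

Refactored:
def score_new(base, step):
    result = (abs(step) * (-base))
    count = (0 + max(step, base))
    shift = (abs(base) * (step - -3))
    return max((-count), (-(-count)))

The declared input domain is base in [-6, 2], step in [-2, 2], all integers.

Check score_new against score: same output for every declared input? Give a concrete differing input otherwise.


Among the additions is an assignment to `result` whose value nothing reads, and its value is discarded; all 45 inputs agree.
verdict: equivalent


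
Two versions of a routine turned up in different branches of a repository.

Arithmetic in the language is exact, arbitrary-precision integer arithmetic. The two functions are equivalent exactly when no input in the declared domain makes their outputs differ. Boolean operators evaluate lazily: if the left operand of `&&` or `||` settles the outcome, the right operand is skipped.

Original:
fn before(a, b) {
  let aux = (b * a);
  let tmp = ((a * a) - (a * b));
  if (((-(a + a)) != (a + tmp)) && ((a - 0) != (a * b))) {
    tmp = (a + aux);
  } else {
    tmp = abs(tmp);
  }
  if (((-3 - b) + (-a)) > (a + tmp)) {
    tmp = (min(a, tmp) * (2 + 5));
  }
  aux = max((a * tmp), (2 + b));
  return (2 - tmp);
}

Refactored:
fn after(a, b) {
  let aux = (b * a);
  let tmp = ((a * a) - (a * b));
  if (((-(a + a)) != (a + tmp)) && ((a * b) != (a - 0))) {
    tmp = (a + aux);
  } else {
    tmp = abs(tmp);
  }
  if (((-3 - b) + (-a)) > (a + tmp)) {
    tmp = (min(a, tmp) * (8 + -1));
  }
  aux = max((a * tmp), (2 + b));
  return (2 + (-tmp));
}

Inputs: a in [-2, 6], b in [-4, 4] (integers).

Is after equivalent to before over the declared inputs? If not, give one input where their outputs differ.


Side by side, the visible changes include: constant usage differs, plus arithmetic usage differs.
As a probe, take a=2, b=4: before runs aux becomes 8; next tmp becomes -4; next (((-(a + a)) != (a + tmp)) && ((a - 0) != (a * b))) evaluates to true; next tmp becomes 10; next (((-3 - b) + (-a)) > (a + tmp)) evaluates to false; next aux becomes 20; next final value -8; after runs aux becomes 8; next tmp becomes -4; next (((-(a + a)) != (a + tmp)) && ((a * b) != (a - 0))) evaluates to true; next tmp becomes 10; next (((-3 - b) + (-a)) > (a + tmp)) evaluates to false; next aux becomes 20; next final value -8; both end at -8.
Checked all 81 inputs in the declared domain: the outputs agree on every one.
verdict: equivalent


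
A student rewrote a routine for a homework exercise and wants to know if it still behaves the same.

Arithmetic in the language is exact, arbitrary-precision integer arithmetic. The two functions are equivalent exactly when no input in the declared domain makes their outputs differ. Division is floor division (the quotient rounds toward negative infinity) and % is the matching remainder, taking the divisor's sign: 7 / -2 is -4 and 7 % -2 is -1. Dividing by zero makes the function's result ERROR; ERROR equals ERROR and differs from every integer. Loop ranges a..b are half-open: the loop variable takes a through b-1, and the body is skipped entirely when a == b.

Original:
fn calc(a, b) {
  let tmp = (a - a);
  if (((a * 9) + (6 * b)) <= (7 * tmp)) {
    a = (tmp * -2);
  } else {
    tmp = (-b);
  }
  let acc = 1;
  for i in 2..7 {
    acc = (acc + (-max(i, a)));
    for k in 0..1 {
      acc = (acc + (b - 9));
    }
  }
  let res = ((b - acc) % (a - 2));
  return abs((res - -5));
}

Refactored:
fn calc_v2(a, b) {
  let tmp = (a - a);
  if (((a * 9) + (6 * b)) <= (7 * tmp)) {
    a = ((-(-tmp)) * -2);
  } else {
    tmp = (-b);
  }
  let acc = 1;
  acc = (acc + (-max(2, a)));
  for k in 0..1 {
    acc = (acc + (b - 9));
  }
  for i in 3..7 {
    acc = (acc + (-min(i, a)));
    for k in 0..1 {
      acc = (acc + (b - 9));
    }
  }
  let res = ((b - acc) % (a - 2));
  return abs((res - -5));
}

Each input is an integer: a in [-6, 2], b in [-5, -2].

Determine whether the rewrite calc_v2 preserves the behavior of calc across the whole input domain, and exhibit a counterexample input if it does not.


Although `max(i, a)` became `min(i, a)`, no input in the stated domain can expose it.
Spot check at a=-6, b=-4 — calc: tmp becomes 0; next (((a * 9) + (6 * b)) <= (7 * tmp)) evaluates to true; next a becomes 0; next acc becomes 1; next at i=2:; next acc becomes -1; next at k=0:; next acc becomes -14; next at i=3:; next acc becomes -17; next at k=0:; next acc becomes -30; next at i=4:; next acc becomes -34; next at k=0:; next acc becomes -47; next at i=5:; next acc becomes -52; next at k=0:; next acc becomes -65; next at i=6:; next acc becomes -71; next at k=0:; next acc becomes -84; next res becomes 0; next final value 5. calc_v2: tmp becomes 0; next (((a * 9) + (6 * b)) <= (7 * tmp)) evaluates to true; next a becomes 0; next acc becomes 1; next acc becomes -1; next at k=0:; next acc becomes -14; next at i=3:; next acc becomes -14; next at k=0:; next acc becomes -27; next at i=4:; next acc becomes -27; next at k=0:; next acc becomes -40; next at i=5:; next acc becomes -40; next at k=0:; next acc becomes -53; next at i=6:; next acc becomes -53; next at k=0:; next acc becomes -66; next res becomes 0; next final value 5. Both give 5.
An exhaustive pass over the 36 declared inputs shows identical outputs.
verdict: equivalent


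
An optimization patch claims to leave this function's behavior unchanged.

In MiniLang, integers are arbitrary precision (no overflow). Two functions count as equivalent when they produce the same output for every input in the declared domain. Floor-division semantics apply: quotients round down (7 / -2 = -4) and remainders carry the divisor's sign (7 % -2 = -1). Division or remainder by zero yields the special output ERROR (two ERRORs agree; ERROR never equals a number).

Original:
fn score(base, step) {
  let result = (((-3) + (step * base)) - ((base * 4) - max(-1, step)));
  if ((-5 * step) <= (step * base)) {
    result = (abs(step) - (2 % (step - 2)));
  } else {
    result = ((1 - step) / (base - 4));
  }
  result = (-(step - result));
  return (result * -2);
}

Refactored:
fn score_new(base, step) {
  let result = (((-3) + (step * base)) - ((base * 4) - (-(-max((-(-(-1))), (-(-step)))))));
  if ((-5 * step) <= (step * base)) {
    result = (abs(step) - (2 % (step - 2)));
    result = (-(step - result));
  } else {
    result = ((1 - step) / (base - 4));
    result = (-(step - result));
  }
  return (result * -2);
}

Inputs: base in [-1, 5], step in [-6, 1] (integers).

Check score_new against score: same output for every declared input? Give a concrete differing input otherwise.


Comparing the listings, the differences include: arithmetic usage differs; statement counts differ.
One worked example (base=2, step=1) — score: result = -8; ((-5 * step) <= (step * base)) -> true; result = 1; result = 0; return 0; score_new: result = -8; ((-5 * step) <= (step * base)) -> true; result = 1; result = 0; return 0; agreement on 0.
Sweeping the whole domain (56 inputs) finds no disagreement.
verdict: equivalent


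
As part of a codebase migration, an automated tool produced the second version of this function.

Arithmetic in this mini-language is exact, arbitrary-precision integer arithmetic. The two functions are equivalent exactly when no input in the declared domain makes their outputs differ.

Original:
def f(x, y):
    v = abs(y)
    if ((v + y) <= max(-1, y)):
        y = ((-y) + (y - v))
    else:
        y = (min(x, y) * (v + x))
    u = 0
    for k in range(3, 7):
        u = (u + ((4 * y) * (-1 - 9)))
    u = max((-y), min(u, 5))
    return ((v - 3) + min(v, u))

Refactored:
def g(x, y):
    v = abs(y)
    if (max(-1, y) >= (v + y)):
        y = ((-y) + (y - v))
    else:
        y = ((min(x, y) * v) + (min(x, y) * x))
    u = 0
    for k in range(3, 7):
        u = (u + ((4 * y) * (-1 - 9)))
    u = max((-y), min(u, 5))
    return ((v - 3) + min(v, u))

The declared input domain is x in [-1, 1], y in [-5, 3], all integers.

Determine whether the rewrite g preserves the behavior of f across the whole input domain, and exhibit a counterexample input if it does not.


Behavior is preserved: although min/max/abs usage differs, and comparison usage differs, and arithmetic usage differs, the outputs never diverge.
One worked example (x=0, y=-3) — f: v=3, then ((v + y) <= max(-1, y)) is false, then y=-9, then u=0, then (k=3), then u=360, then (k=4), then u=720, then (k=5), then u=1080, then (k=6), then u=1440, then u=9, then returns 3; g: v=3, then (max(-1, y) >= (v + y)) is false, then y=-9, then u=0, then (k=3), then u=360, then (k=4), then u=720, then (k=5), then u=1080, then (k=6), then u=1440, then u=9, then returns 3; agreement on 3.
Every one of the 27 inputs gives matching results.
verdict: equivalent
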